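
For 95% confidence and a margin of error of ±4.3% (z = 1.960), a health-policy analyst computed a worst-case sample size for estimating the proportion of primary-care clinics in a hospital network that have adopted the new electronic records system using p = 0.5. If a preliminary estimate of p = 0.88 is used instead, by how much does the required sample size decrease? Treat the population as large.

300

Conservative (p = 0.5): n = 1.960² × 0.25 / 0.043² ≈ 519.42 → 520.
Using p = 0.88: p(1−p) = 0.1056, so n = 1.960² × 0.1056 / 0.043² ≈ 219.40 → 220.
Reduction: 520 − 220 = 300.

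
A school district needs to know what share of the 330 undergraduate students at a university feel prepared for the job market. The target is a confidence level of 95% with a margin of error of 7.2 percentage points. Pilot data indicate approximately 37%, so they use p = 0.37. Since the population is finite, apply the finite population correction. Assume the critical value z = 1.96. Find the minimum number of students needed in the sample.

Unadjusted: n₀ = 1.96² × 0.37 × 0.63 / 0.072² ≈ 172.74, so n₀ = 173.
Finite population correction with N = 330: n = n₀ / (1 + (n₀−1)/N) = 173 / (1 + 172/330) = 173 / 1.5212 ≈ 113.73.
Rounding up, n = 114.

114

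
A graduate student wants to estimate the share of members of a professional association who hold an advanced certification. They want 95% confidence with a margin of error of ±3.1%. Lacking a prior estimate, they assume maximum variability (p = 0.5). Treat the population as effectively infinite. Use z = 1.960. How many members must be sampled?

1000

With p = 0.5, p(1−p) = 0.25.
n = z²·p(1−p)/E² = 1.960² × 0.2500 / 0.031² = 3.8416 × 0.2500 / 0.000961 ≈ 999.38.
Rounding up gives n = 1000.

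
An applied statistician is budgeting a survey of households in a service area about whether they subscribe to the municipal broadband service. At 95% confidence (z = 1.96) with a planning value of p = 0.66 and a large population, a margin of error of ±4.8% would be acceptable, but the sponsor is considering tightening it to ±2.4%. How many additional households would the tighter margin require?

1122

At ±4.8%: n = 1.96² × 0.2244 / 0.048² ≈ 374.16 → 375.
At ±2.4%: n = 1.96² × 0.2244 / 0.024² ≈ 1496.62 → 1497.
Additional respondents: 1497 − 375 = 1122.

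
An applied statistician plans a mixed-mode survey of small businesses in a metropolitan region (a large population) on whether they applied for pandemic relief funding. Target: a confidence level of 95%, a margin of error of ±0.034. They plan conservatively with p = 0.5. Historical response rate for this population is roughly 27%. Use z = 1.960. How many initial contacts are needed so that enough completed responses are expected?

3078

Completed interviews needed: n₀ = 1.960² × 0.2500 / 0.034² ≈ 830.80 → 831.
At a 27% response rate, contacts needed = 831 / 0.27 ≈ 3077.78 → 3078.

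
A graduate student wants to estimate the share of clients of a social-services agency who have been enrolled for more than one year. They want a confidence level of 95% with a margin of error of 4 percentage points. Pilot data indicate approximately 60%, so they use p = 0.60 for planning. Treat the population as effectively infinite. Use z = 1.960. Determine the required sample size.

577

With p = 0.60, p(1−p) = 0.2400.
n = z²·p(1−p)/E² = 1.960² × 0.2400 / 0.040² = 3.8416 × 0.2400 / 0.001600 ≈ 576.24.
Rounding up gives n = 577.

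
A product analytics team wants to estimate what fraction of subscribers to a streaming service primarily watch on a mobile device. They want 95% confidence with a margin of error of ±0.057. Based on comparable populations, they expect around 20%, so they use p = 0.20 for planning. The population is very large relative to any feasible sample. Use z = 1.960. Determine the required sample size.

With p = 0.20, p(1−p) = 0.1600.
n = z²·p(1−p)/E² = 1.960² × 0.1600 / 0.057² = 3.8416 × 0.1600 / 0.003249 ≈ 189.18.
Rounding up gives n = 190.

190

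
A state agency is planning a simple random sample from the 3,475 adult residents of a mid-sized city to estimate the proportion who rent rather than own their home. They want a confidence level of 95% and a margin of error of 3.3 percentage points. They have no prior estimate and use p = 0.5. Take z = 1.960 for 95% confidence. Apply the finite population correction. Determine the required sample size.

Unadjusted: n₀ = 1.960² × 0.50 × 0.50 / 0.033² ≈ 881.91, so n₀ = 882.
Finite population correction with N = 3,475: n = n₀ / (1 + (n₀−1)/N) = 882 / (1 + 881/3475) = 882 / 1.2535 ≈ 703.62.
Rounding up, n = 704.

704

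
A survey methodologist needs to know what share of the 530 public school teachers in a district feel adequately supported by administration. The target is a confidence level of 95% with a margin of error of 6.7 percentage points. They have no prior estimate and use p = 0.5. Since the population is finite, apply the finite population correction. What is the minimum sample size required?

153

For 95% confidence, z = 1.960.
Unadjusted: n₀ = 1.960² × 0.50 × 0.50 / 0.067² ≈ 213.95, so n₀ = 214.
Finite population correction with N = 530: n = n₀ / (1 + (n₀−1)/N) = 214 / (1 + 213/530) = 214 / 1.4019 ≈ 152.65.
Rounding up, n = 153.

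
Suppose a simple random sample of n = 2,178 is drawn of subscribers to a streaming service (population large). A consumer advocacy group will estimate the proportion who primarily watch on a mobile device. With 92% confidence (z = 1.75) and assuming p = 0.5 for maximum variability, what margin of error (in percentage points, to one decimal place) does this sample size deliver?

SE(p̂) = √[p(1−p)/n] = √[0.2500/2178] = 0.01071.
E = z × SE = 1.75 × 0.01071 = 0.01875, or 1.9 percentage points.

1.9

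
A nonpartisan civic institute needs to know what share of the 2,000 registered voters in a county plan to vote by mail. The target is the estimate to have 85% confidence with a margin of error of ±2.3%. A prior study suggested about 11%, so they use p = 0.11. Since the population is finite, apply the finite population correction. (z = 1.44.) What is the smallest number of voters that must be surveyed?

323

Unadjusted: n₀ = 1.44² × 0.11 × 0.89 / 0.023² ≈ 383.75, so n₀ = 384.
Finite population correction with N = 2,000: n = n₀ / (1 + (n₀−1)/N) = 384 / (1 + 383/2000) = 384 / 1.1915 ≈ 322.28.
Rounding up, n = 323.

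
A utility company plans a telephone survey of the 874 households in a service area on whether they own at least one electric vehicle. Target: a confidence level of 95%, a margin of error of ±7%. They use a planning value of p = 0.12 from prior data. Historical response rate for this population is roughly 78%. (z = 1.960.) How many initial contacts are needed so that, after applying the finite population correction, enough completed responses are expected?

98

Completed interviews needed (unadjusted): n₀ = 1.960² × 0.1056 / 0.070² ≈ 82.79 → 83.
FPC for N = 874: n = 83 / (1 + 82/874) = 83 / 1.0938 ≈ 75.88 → 76.
At a 78% response rate, contacts needed = 76 / 0.78 ≈ 97.44 → 98.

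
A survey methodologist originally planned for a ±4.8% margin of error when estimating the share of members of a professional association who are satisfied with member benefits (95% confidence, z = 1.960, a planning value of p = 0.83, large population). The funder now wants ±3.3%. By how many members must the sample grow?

At ±4.8%: n = 1.960² × 0.1411 / 0.048² ≈ 235.26 → 236.
At ±3.3%: n = 1.960² × 0.1411 / 0.033² ≈ 497.75 → 498.
Additional respondents: 498 − 236 = 262.

262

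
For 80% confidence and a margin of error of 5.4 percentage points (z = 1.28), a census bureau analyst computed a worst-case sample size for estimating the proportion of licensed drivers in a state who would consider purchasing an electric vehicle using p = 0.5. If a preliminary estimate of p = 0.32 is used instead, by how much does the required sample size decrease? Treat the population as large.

18

Conservative (p = 0.5): n = 1.28² × 0.25 / 0.054² ≈ 140.47 → 141.
Using p = 0.32: p(1−p) = 0.2176, so n = 1.28² × 0.2176 / 0.054² ≈ 122.26 → 123.
Reduction: 141 − 123 = 18.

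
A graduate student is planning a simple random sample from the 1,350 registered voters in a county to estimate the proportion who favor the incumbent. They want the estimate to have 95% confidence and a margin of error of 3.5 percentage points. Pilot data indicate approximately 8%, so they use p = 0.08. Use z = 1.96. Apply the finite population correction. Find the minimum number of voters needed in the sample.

Unadjusted: n₀ = 1.96² × 0.08 × 0.92 / 0.035² ≈ 230.81, so n₀ = 231.
Finite population correction with N = 1,350: n = n₀ / (1 + (n₀−1)/N) = 231 / (1 + 230/1350) = 231 / 1.1704 ≈ 197.37.
Rounding up, n = 198.

198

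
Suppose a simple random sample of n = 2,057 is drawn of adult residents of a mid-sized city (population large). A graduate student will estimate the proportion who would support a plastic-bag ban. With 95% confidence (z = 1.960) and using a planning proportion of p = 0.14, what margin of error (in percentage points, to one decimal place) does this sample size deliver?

1.5

SE(p̂) = √[p(1−p)/n] = √[0.1204/2057] = 0.00765.
E = z × SE = 1.960 × 0.00765 = 0.01500, or 1.5 percentage points.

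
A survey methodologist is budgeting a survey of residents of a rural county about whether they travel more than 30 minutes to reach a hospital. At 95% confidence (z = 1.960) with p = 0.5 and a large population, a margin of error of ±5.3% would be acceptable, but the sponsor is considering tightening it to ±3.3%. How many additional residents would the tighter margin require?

540

At ±5.3%: n = 1.960² × 0.2500 / 0.053² ≈ 341.90 → 342.
At ±3.3%: n = 1.960² × 0.2500 / 0.033² ≈ 881.91 → 882.
Additional respondents: 882 − 342 = 540.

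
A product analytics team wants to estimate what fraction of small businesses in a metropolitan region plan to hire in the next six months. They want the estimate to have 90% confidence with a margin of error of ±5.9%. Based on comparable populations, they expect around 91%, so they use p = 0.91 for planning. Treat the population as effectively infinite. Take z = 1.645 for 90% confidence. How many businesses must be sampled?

With p = 0.91, p(1−p) = 0.0819.
n = z²·p(1−p)/E² = 1.645² × 0.0819 / 0.059² = 2.7060 × 0.0819 / 0.003481 ≈ 63.67.
Rounding up gives n = 64.

64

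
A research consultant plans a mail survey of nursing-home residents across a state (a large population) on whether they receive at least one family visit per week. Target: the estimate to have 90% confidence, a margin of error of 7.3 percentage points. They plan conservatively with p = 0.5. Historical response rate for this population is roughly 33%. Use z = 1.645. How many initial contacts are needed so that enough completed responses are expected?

Completed interviews needed: n₀ = 1.645² × 0.2500 / 0.073² ≈ 126.95 → 127.
At a 33% response rate, contacts needed = 127 / 0.33 ≈ 384.85 → 385.

385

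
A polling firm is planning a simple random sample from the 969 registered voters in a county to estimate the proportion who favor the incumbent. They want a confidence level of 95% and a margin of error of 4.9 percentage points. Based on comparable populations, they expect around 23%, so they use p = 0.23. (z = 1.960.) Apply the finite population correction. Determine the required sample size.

220

Unadjusted: n₀ = 1.960² × 0.23 × 0.77 / 0.049² ≈ 283.36, so n₀ = 284.
Finite population correction with N = 969: n = n₀ / (1 + (n₀−1)/N) = 284 / (1 + 283/969) = 284 / 1.2921 ≈ 219.81.
Rounding up, n = 220.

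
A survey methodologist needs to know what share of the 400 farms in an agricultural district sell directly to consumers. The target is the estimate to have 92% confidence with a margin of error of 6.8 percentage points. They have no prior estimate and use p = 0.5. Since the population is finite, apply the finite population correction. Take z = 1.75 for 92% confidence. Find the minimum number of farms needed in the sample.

Unadjusted: n₀ = 1.75² × 0.50 × 0.50 / 0.068² ≈ 165.58, so n₀ = 166.
Finite population correction with N = 400: n = n₀ / (1 + (n₀−1)/N) = 166 / (1 + 165/400) = 166 / 1.4125 ≈ 117.52.
Rounding up, n = 118.

118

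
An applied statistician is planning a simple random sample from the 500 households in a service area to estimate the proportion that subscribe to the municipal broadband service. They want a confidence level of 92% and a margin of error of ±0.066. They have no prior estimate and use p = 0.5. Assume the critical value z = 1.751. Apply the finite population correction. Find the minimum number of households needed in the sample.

Unadjusted: n₀ = 1.751² × 0.50 × 0.50 / 0.066² ≈ 175.96, so n₀ = 176.
Finite population correction with N = 500: n = n₀ / (1 + (n₀−1)/N) = 176 / (1 + 175/500) = 176 / 1.3500 ≈ 130.37.
Rounding up, n = 131.

131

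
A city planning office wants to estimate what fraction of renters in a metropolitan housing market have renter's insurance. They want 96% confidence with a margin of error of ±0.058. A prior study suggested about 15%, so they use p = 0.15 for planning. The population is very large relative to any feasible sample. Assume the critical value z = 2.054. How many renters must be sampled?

With p = 0.15, p(1−p) = 0.1275.
n = z²·p(1−p)/E² = 2.054² × 0.1275 / 0.058² = 4.2189 × 0.1275 / 0.003364 ≈ 159.90.
Rounding up gives n = 160.

160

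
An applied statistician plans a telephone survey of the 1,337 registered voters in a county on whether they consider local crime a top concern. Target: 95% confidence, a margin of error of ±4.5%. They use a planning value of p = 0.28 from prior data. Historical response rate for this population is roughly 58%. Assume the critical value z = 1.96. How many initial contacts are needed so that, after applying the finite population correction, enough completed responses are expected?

514

Completed interviews needed (unadjusted): n₀ = 1.96² × 0.2016 / 0.045² ≈ 382.45 → 383.
FPC for N = 1,337: n = 383 / (1 + 382/1337) = 383 / 1.2857 ≈ 297.89 → 298.
At a 58% response rate, contacts needed = 298 / 0.58 ≈ 513.79 → 514.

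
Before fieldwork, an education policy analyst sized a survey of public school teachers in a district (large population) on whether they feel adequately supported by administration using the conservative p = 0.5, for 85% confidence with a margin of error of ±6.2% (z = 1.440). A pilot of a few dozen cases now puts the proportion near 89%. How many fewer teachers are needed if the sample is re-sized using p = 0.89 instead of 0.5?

82

Conservative (p = 0.5): n = 1.440² × 0.25 / 0.062² ≈ 134.86 → 135.
Using p = 0.89: p(1−p) = 0.0979, so n = 1.440² × 0.0979 / 0.062² ≈ 52.81 → 53.
Reduction: 135 − 53 = 82.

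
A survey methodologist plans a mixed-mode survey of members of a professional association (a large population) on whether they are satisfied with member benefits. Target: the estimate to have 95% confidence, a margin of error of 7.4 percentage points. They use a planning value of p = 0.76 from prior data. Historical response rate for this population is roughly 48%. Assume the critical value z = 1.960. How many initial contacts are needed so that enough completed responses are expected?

Completed interviews needed: n₀ = 1.960² × 0.1824 / 0.074² ≈ 127.96 → 128.
At a 48% response rate, contacts needed = 128 / 0.48 ≈ 266.67 → 267.

267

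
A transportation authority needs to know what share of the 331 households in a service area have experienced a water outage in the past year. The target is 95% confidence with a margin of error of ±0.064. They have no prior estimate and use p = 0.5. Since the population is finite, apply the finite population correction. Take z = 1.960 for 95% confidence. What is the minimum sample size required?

138

Unadjusted: n₀ = 1.960² × 0.50 × 0.50 / 0.064² ≈ 234.47, so n₀ = 235.
Finite population correction with N = 331: n = n₀ / (1 + (n₀−1)/N) = 235 / (1 + 234/331) = 235 / 1.7069 ≈ 137.67.
Rounding up, n = 138.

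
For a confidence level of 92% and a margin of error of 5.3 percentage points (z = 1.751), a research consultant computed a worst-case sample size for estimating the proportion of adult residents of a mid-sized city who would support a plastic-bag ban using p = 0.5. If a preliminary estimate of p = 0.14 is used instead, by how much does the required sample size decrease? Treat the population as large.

Conservative (p = 0.5): n = 1.751² × 0.25 / 0.053² ≈ 272.87 → 273.
Using p = 0.14: p(1−p) = 0.1204, so n = 1.751² × 0.1204 / 0.053² ≈ 131.42 → 132.
Reduction: 273 − 132 = 141.

141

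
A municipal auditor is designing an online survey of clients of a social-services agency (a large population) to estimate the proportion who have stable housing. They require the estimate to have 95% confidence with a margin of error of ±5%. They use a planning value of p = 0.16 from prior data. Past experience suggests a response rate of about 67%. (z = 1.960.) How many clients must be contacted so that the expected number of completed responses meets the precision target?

Completed interviews needed: n₀ = 1.960² × 0.1344 / 0.050² ≈ 206.52 → 207.
At a 67% response rate, contacts needed = 207 / 0.67 ≈ 308.96 → 309.

309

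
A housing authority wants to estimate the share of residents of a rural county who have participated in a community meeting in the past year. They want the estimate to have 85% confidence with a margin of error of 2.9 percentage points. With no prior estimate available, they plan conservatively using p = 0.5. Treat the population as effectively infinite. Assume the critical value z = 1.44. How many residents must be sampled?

617

With p = 0.5, p(1−p) = 0.25.
n = z²·p(1−p)/E² = 1.44² × 0.2500 / 0.029² = 2.0736 × 0.2500 / 0.000841 ≈ 616.41.
Rounding up gives n = 617.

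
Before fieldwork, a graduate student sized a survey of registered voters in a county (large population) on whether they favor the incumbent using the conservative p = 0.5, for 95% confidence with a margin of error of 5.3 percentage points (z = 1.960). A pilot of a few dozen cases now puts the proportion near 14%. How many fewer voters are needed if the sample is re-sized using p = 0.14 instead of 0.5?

177

Conservative (p = 0.5): n = 1.960² × 0.25 / 0.053² ≈ 341.90 → 342.
Using p = 0.14: p(1−p) = 0.1204, so n = 1.960² × 0.1204 / 0.053² ≈ 164.66 → 165.
Reduction: 342 − 165 = 177.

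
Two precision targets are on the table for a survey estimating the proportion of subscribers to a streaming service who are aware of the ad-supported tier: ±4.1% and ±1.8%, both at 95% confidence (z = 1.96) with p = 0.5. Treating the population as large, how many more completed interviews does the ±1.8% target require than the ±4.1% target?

At ±4.1%: n = 1.96² × 0.2500 / 0.041² ≈ 571.33 → 572.
At ±1.8%: n = 1.96² × 0.2500 / 0.018² ≈ 2964.20 → 2965.
Additional respondents: 2965 − 572 = 2393.

2393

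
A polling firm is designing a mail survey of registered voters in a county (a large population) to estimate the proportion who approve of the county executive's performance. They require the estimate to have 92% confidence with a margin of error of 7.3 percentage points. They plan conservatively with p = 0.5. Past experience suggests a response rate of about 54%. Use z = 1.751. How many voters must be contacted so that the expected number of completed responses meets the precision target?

Completed interviews needed: n₀ = 1.751² × 0.2500 / 0.073² ≈ 143.84 → 144.
At a 54% response rate, contacts needed = 144 / 0.54 ≈ 266.67 → 267.

267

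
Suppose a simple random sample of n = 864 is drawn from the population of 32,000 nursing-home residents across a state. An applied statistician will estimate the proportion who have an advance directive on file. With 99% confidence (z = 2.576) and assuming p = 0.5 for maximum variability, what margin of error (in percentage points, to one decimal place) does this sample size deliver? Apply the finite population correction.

Finite-population factor: (N−n)/(N−1) = (32000−864)/(32000−1) = 0.9730.
SE(p̂) = √[p(1−p)/n · (N−n)/(N−1)] = √[0.2500/864 × 0.9730] = 0.01678.
E = z × SE = 2.576 × 0.01678 = 0.04322 ≈ 4.3 percentage points.

4.3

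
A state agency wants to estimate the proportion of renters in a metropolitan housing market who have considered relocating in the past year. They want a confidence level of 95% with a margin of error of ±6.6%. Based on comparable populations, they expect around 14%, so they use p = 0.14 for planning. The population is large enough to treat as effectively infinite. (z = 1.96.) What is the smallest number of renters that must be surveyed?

With p = 0.14, p(1−p) = 0.1204.
n = z²·p(1−p)/E² = 1.96² × 0.1204 / 0.066² = 3.8416 × 0.1204 / 0.004356 ≈ 106.18.
Rounding up gives n = 107.

107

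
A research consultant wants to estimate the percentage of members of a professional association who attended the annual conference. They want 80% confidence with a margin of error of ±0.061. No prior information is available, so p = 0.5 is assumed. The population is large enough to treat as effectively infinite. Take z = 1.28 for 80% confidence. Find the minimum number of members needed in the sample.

With p = 0.5, p(1−p) = 0.25.
n = z²·p(1−p)/E² = 1.28² × 0.2500 / 0.061² = 1.6384 × 0.2500 / 0.003721 ≈ 110.08.
Rounding up gives n = 111.

111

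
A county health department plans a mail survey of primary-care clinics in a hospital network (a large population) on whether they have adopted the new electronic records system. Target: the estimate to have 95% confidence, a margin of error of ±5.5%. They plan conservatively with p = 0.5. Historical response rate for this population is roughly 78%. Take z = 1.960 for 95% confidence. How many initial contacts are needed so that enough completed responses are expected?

408

Completed interviews needed: n₀ = 1.960² × 0.2500 / 0.055² ≈ 317.49 → 318.
At a 78% response rate, contacts needed = 318 / 0.78 ≈ 407.69 → 408.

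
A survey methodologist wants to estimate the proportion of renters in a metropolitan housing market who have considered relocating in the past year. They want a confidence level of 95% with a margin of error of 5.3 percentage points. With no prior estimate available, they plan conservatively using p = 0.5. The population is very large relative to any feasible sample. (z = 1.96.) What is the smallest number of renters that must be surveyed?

With p = 0.5, p(1−p) = 0.25.
n = z²·p(1−p)/E² = 1.96² × 0.2500 / 0.053² = 3.8416 × 0.2500 / 0.002809 ≈ 341.90.
Rounding up gives n = 342.

342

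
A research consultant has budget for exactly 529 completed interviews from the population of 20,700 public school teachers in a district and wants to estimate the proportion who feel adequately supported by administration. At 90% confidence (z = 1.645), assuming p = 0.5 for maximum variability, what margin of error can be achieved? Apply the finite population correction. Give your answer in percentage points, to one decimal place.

Finite-population factor: (N−n)/(N−1) = (20700−529)/(20700−1) = 0.9745.
SE(p̂) = √[p(1−p)/n · (N−n)/(N−1)] = √[0.2500/529 × 0.9745] = 0.02146.
E = z × SE = 1.645 × 0.02146 = 0.03530 ≈ 3.5 percentage points.

3.5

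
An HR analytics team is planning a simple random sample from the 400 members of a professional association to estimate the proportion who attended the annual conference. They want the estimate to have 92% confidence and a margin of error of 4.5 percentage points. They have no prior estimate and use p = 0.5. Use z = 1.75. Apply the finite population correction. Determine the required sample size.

195

Unadjusted: n₀ = 1.75² × 0.50 × 0.50 / 0.045² ≈ 378.09, so n₀ = 379.
Finite population correction with N = 400: n = n₀ / (1 + (n₀−1)/N) = 379 / (1 + 378/400) = 379 / 1.9450 ≈ 194.86.
Rounding up, n = 195.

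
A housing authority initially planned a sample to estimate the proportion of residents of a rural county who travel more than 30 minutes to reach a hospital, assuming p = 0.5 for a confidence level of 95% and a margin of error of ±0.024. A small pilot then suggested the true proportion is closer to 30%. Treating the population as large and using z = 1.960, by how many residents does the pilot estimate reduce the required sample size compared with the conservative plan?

Conservative (p = 0.5): n = 1.960² × 0.25 / 0.024² ≈ 1667.36 → 1668.
Using p = 0.30: p(1−p) = 0.2100, so n = 1.960² × 0.2100 / 0.024² ≈ 1400.58 → 1401.
Reduction: 1668 − 1401 = 267.

267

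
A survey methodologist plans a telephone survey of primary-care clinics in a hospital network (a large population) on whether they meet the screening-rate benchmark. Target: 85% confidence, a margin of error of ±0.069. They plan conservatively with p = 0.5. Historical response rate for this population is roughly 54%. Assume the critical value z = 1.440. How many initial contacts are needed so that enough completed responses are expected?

202

Completed interviews needed: n₀ = 1.440² × 0.2500 / 0.069² ≈ 108.88 → 109.
At a 54% response rate, contacts needed = 109 / 0.54 ≈ 201.85 → 202.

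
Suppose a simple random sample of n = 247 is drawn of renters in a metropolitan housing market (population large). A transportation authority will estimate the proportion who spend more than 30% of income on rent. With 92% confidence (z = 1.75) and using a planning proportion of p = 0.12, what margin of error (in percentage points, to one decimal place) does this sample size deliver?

3.6

SE(p̂) = √[p(1−p)/n] = √[0.1056/247] = 0.02068.
E = z × SE = 1.75 × 0.02068 = 0.03618, or 3.6 percentage points.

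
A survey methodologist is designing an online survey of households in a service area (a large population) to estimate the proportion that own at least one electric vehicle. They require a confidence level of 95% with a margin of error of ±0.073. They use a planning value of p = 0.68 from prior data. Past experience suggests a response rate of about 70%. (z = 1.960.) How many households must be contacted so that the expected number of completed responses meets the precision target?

Completed interviews needed: n₀ = 1.960² × 0.2176 / 0.073² ≈ 156.86 → 157.
At a 70% response rate, contacts needed = 157 / 0.70 ≈ 224.29 → 225.

225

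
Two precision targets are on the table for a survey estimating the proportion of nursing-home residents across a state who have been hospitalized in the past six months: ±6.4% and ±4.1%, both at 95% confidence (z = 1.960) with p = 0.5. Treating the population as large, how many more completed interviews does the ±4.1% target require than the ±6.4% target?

At ±6.4%: n = 1.960² × 0.2500 / 0.064² ≈ 234.47 → 235.
At ±4.1%: n = 1.960² × 0.2500 / 0.041² ≈ 571.33 → 572.
Additional respondents: 572 − 235 = 337.

337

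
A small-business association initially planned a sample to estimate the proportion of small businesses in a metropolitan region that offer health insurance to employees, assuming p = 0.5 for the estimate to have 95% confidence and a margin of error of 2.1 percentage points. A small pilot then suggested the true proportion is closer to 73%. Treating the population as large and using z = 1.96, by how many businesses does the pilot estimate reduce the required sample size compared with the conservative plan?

461

Conservative (p = 0.5): n = 1.96² × 0.25 / 0.021² ≈ 2177.78 → 2178.
Using p = 0.73: p(1−p) = 0.1971, so n = 1.96² × 0.1971 / 0.021² ≈ 1716.96 → 1717.
Reduction: 2178 − 1717 = 461.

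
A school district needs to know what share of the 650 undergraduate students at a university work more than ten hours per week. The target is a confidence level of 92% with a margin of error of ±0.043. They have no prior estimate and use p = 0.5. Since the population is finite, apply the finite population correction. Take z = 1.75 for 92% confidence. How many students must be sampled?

254

Unadjusted: n₀ = 1.75² × 0.50 × 0.50 / 0.043² ≈ 414.08, so n₀ = 415.
Finite population correction with N = 650: n = n₀ / (1 + (n₀−1)/N) = 415 / (1 + 414/650) = 415 / 1.6369 ≈ 253.52.
Rounding up, n = 254.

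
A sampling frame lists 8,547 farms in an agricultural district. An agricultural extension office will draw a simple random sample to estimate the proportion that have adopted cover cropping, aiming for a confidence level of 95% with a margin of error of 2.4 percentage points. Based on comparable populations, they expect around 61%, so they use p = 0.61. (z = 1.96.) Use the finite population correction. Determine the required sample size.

Unadjusted: n₀ = 1.96² × 0.61 × 0.39 / 0.024² ≈ 1586.66, so n₀ = 1587.
Finite population correction with N = 8,547: n = n₀ / (1 + (n₀−1)/N) = 1587 / (1 + 1586/8547) = 1587 / 1.1856 ≈ 1338.61.
Rounding up, n = 1339.

1339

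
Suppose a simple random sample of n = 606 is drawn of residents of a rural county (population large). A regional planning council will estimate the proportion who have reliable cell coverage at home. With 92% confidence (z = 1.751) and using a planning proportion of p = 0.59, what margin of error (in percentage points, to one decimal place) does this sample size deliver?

SE(p̂) = √[p(1−p)/n] = √[0.2419/606] = 0.01998.
E = z × SE = 1.751 × 0.01998 = 0.03498, or 3.5 percentage points.

3.5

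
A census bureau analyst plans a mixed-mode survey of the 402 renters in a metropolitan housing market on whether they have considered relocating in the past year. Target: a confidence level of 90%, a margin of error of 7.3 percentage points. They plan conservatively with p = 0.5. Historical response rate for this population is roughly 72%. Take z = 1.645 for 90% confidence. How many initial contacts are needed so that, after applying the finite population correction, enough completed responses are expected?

Completed interviews needed (unadjusted): n₀ = 1.645² × 0.2500 / 0.073² ≈ 126.95 → 127.
FPC for N = 402: n = 127 / (1 + 126/402) = 127 / 1.3134 ≈ 96.69 → 97.
At a 72% response rate, contacts needed = 97 / 0.72 ≈ 134.72 → 135.

135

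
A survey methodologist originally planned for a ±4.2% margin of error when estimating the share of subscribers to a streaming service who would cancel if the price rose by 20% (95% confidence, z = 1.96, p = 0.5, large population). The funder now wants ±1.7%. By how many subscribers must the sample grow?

2779

At ±4.2%: n = 1.96² × 0.2500 / 0.042² ≈ 544.44 → 545.
At ±1.7%: n = 1.96² × 0.2500 / 0.017² ≈ 3323.18 → 3324.
Additional respondents: 3324 − 545 = 2779.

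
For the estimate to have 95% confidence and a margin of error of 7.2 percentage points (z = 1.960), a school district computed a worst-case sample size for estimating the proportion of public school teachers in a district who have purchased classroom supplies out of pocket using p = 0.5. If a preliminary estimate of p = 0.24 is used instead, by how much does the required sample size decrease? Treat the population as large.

Conservative (p = 0.5): n = 1.960² × 0.25 / 0.072² ≈ 185.26 → 186.
Using p = 0.24: p(1−p) = 0.1824, so n = 1.960² × 0.1824 / 0.072² ≈ 135.17 → 136.
Reduction: 186 − 136 = 50.

50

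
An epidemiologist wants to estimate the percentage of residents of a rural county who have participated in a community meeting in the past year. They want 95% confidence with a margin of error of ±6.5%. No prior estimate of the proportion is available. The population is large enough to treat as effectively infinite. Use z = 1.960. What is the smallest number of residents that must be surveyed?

With no prior estimate, use p = 0.5, giving p(1−p) = 0.25.
n = z²·p(1−p)/E² = 1.960² × 0.2500 / 0.065² = 3.8416 × 0.2500 / 0.004225 ≈ 227.31.
Rounding up gives n = 228.

228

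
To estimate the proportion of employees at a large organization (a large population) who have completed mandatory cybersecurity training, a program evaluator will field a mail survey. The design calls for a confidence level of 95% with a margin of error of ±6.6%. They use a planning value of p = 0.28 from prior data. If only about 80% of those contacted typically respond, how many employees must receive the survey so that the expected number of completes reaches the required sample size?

223

For 95% confidence, z = 1.96.
Completed interviews needed: n₀ = 1.96² × 0.2016 / 0.066² ≈ 177.79 → 178.
At an 80% response rate, contacts needed = 178 / 0.80 ≈ 222.50 → 223.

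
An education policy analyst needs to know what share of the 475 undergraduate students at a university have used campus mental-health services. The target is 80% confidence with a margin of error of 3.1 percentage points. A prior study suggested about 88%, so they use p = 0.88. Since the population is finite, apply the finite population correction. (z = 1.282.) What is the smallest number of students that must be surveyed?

132

Unadjusted: n₀ = 1.282² × 0.88 × 0.12 / 0.031² ≈ 180.60, so n₀ = 181.
Finite population correction with N = 475: n = n₀ / (1 + (n₀−1)/N) = 181 / (1 + 180/475) = 181 / 1.3789 ≈ 131.26.
Rounding up, n = 132.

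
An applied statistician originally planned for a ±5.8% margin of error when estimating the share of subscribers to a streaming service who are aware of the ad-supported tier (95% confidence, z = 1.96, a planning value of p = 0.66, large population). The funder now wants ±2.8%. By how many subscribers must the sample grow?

At ±5.8%: n = 1.96² × 0.2244 / 0.058² ≈ 256.26 → 257.
At ±2.8%: n = 1.96² × 0.2244 / 0.028² ≈ 1099.56 → 1100.
Additional respondents: 1100 − 257 = 843.

843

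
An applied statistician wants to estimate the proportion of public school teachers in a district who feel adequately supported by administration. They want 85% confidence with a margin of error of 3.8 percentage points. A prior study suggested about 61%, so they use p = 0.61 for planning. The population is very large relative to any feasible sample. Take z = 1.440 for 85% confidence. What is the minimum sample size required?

342

With p = 0.61, p(1−p) = 0.2379.
n = z²·p(1−p)/E² = 1.440² × 0.2379 / 0.038² = 2.0736 × 0.2379 / 0.001444 ≈ 341.63.
Rounding up gives n = 342.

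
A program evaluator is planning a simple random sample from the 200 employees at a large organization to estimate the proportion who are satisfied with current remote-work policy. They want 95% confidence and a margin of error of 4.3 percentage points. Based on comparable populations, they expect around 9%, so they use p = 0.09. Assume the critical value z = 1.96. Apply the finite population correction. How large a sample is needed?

Unadjusted: n₀ = 1.96² × 0.09 × 0.91 / 0.043² ≈ 170.16, so n₀ = 171.
Finite population correction with N = 200: n = n₀ / (1 + (n₀−1)/N) = 171 / (1 + 170/200) = 171 / 1.8500 ≈ 92.43.
Rounding up, n = 93.

93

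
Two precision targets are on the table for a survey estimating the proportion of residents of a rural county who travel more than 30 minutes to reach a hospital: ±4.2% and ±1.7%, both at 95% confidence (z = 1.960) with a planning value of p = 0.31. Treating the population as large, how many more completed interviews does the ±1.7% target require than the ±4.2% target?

2378

At ±4.2%: n = 1.960² × 0.2139 / 0.042² ≈ 465.83 → 466.
At ±1.7%: n = 1.960² × 0.2139 / 0.017² ≈ 2843.32 → 2844.
Additional respondents: 2844 − 466 = 2378.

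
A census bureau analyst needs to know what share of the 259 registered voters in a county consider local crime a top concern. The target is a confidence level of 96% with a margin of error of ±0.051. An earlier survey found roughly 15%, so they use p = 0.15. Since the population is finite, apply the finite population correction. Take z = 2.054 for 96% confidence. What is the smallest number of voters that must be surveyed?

Unadjusted: n₀ = 2.054² × 0.15 × 0.85 / 0.051² ≈ 206.81, so n₀ = 207.
Finite population correction with N = 259: n = n₀ / (1 + (n₀−1)/N) = 207 / (1 + 206/259) = 207 / 1.7954 ≈ 115.30.
Rounding up, n = 116.

116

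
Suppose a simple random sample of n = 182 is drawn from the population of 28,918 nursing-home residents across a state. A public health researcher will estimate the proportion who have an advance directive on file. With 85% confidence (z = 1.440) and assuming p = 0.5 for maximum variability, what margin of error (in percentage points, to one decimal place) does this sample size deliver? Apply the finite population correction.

5.3

Finite-population factor: (N−n)/(N−1) = (28918−182)/(28918−1) = 0.9937.
SE(p̂) = √[p(1−p)/n · (N−n)/(N−1)] = √[0.2500/182 × 0.9937] = 0.03695.
E = z × SE = 1.440 × 0.03695 = 0.05320 ≈ 5.3 percentage points.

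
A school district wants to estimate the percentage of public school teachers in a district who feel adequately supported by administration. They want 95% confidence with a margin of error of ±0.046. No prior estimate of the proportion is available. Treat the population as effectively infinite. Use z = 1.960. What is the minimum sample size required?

With no prior estimate, use p = 0.5, giving p(1−p) = 0.25.
n = z²·p(1−p)/E² = 1.960² × 0.2500 / 0.046² = 3.8416 × 0.2500 / 0.002116 ≈ 453.88.
Rounding up gives n = 454.

454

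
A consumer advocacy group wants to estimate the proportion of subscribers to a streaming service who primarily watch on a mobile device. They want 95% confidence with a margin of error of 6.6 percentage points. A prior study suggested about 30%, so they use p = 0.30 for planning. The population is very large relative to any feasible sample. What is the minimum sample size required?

For 95% confidence, z = 1.960.
With p = 0.30, p(1−p) = 0.2100.
n = z²·p(1−p)/E² = 1.960² × 0.2100 / 0.066² = 3.8416 × 0.2100 / 0.004356 ≈ 185.20.
Rounding up gives n = 186.

186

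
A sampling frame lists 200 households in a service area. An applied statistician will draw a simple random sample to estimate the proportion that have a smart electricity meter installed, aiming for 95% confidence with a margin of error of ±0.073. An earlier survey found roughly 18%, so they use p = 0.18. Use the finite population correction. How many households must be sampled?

For 95% confidence, z = 1.960.
Unadjusted: n₀ = 1.960² × 0.18 × 0.82 / 0.073² ≈ 106.40, so n₀ = 107.
Finite population correction with N = 200: n = n₀ / (1 + (n₀−1)/N) = 107 / (1 + 106/200) = 107 / 1.5300 ≈ 69.93.
Rounding up, n = 70.

70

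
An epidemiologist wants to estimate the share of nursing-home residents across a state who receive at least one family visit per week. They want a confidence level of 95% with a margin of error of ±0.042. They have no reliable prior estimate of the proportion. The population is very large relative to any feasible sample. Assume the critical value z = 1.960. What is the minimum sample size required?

With no prior estimate, use p = 0.5, giving p(1−p) = 0.25.
n = z²·p(1−p)/E² = 1.960² × 0.2500 / 0.042² = 3.8416 × 0.2500 / 0.001764 ≈ 544.44.
Rounding up gives n = 545.

545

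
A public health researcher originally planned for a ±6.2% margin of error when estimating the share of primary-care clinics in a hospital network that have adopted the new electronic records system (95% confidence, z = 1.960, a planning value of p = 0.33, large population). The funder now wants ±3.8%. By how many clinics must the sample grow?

At ±6.2%: n = 1.960² × 0.2211 / 0.062² ≈ 220.96 → 221.
At ±3.8%: n = 1.960² × 0.2211 / 0.038² ≈ 588.21 → 589.
Additional respondents: 589 − 221 = 368.

368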